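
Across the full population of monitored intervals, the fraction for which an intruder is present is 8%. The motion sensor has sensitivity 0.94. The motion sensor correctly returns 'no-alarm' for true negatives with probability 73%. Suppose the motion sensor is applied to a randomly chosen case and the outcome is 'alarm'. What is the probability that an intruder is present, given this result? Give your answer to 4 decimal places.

Write H for 'an intruder is present'. Prior odds H:¬H = 0.08/0.92 = 0.086957. For the 'alarm' outcome, the likelihood ratio is 0.94/0.27 = 3.4815.
Posterior odds = 0.086957 × 3.4815 = 0.30274, so P(H|E) = 0.30274/(1+0.30274) = 0.2324.

P(H | E) ≈ 0.2324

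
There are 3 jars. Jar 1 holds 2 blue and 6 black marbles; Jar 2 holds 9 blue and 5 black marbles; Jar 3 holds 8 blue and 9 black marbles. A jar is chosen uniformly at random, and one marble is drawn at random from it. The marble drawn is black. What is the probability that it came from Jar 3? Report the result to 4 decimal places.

Posterior probability ≈ 0.3235

Tabulate prior·likelihood by source: [1] prior 0.333333, lik 0.75, product 0.2500; [2] prior 0.333333, lik 0.3571, product 0.1190; [3] prior 0.333333, lik 0.5294, product 0.1765.
Normalizing constant = 0.54552; the posterior for Jar 3 is its product over the sum, 0.1765/0.54552 = 0.3235.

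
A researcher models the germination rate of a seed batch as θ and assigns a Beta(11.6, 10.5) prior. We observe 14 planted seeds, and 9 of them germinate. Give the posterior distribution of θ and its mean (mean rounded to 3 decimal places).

Posterior: Beta(20.6, 15.5); mean ≈ 0.571

The binomial likelihood is conjugate to the Beta prior: with 9 successes and 5 failures, the posterior is Beta(11.6+9, 10.5+5) = Beta(20.6, 15.5).
Posterior mean = α/(α+β) = 20.6/36.1 = 0.571.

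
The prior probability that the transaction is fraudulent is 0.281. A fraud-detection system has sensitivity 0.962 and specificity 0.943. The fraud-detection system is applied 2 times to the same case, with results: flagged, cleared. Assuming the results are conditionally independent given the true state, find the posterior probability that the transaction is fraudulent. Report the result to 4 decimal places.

Posterior P(H) ≈ 0.2100

With H the event that the transaction is fraudulent, the joint likelihood of the observed sequence is P(data|H) = 0.962·0.038 = 0.036556 and P(data|¬H) = 0.057·0.943 = 0.053751.
Bayes: P(H|data) = 0.281·0.036556 / (0.281·0.036556 + 0.719·0.053751) = 0.010272/0.048919 = 0.2100.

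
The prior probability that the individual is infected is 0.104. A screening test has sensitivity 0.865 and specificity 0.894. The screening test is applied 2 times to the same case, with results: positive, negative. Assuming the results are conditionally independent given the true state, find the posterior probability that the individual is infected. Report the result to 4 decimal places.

Posterior P(H) ≈ 0.1251

With H the event that the individual is infected, the joint likelihood of the observed sequence is P(data|H) = 0.865·0.135 = 0.11678 and P(data|¬H) = 0.106·0.894 = 0.094764.
Bayes: P(H|data) = 0.104·0.11678 / (0.104·0.11678 + 0.896·0.094764) = 0.012145/0.097053 = 0.1251.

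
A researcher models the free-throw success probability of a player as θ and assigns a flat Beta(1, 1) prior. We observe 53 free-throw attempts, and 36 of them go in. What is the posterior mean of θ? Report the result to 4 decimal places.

Posterior mean ≈ 0.6727

Observing 36 successes and 17 failures updates Beta(1, 1) by adding the success and failure counts to the two shape parameters: α = 1+36 = 37, β = 1+17 = 18.
Posterior mean = α/(α+β) = 37/55 = 0.6727.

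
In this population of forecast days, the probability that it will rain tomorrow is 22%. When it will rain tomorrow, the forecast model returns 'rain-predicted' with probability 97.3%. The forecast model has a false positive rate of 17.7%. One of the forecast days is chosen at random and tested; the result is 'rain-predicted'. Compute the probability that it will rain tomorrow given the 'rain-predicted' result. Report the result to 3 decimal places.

Let H be the event that it will rain tomorrow. P(H) = 0.22, so P(¬H) = 0.78. With E the 'rain-predicted' result, P(E|H) = 0.973 and P(E|¬H) = 0.177.
P(E) = 0.973·0.22 + 0.177·0.78 = 0.21406 + 0.13806 = 0.35212.
By Bayes' theorem, P(H|E) = 0.21406 / 0.35212 = 0.608.

P(H | E) ≈ 0.608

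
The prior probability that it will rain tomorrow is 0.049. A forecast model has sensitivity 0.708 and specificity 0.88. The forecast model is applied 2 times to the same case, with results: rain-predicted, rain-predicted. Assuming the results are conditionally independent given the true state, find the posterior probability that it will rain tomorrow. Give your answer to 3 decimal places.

Let H be the event that it will rain tomorrow; start with P(H) = 0.049. P('rain-predicted'|H) = 0.708, P('rain-predicted'|¬H) = 0.12.
Update on result 1 ('rain-predicted'): P(H) ← 0.708·0.0490 / (0.708·0.0490 + 0.12·0.9510) = 0.034692/0.14881 = 0.2331.
Update on result 2 ('rain-predicted'): P(H) ← 0.708·0.2331 / (0.708·0.2331 + 0.12·0.7669) = 0.16505/0.25708 = 0.6420.

Posterior P(H) ≈ 0.642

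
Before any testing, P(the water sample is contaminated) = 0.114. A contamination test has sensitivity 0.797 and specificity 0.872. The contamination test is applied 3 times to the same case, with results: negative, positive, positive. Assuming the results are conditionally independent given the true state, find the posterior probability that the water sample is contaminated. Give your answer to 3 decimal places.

Posterior P(H) ≈ 0.537

With H the event that the water sample is contaminated, the joint likelihood of the observed sequence is P(data|H) = 0.203·0.797·0.797 = 0.12895 and P(data|¬H) = 0.872·0.128·0.128 = 0.014287.
Bayes: P(H|data) = 0.114·0.12895 / (0.114·0.12895 + 0.886·0.014287) = 0.014700/0.027358 = 0.5373.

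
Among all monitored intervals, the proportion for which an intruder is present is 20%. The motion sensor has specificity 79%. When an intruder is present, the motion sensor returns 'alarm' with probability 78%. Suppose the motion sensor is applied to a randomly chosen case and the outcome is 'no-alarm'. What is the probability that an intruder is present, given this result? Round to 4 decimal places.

Let H be the event that an intruder is present. P(H) = 0.2, so P(¬H) = 0.8. With E the 'no-alarm' result, P(E|H) = 0.22 and P(E|¬H) = 0.79.
P(E) = 0.22·0.2 + 0.79·0.8 = 0.044000 + 0.63200 = 0.67600.
By Bayes' theorem, P(H|E) = 0.044000 / 0.67600 = 0.0651.

P(H | E) ≈ 0.0651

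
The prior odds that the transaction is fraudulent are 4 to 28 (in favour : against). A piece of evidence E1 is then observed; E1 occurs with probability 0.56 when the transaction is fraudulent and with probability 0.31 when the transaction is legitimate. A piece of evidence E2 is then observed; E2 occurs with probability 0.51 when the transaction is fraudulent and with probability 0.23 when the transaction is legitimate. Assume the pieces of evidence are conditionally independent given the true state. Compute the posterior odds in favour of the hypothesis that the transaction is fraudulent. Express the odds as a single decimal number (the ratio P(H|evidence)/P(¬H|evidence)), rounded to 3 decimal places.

Prior odds = 4/28 = 0.14286.
Likelihood ratio for E1 = 0.56/0.31 = 1.8065.
Likelihood ratio for E2 = 0.51/0.23 = 2.2174.
Posterior odds = prior odds × LR₁ × LR₂ = 0.57223.

Posterior odds ≈ 0.572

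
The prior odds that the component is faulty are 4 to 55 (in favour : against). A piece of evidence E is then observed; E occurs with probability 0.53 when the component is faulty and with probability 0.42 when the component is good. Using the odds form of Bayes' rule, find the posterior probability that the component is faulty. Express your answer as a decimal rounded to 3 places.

Posterior probability ≈ 0.084

Prior odds = 4/55 = 0.072727.
Likelihood ratio for E = 0.53/0.42 = 1.2619.
Posterior odds = prior odds × LR = 0.091775.
Posterior probability = odds/(1+odds) = 0.091775/1.0918 = 0.084.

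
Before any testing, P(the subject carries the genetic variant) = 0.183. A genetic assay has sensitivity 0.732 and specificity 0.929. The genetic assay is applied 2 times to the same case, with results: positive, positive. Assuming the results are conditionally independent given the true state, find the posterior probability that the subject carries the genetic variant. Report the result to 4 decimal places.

With H the event that the subject carries the genetic variant, the joint likelihood of the observed sequence is P(data|H) = 0.732·0.732 = 0.53582 and P(data|¬H) = 0.071·0.071 = 0.0050410.
Bayes: P(H|data) = 0.183·0.53582 / (0.183·0.53582 + 0.817·0.0050410) = 0.098056/0.10217 = 0.9597.

Posterior P(H) ≈ 0.9597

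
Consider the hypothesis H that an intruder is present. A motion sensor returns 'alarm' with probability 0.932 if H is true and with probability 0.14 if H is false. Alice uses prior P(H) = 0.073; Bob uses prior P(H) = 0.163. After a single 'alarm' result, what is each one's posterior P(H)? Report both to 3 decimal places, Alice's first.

The likelihood ratio for an 'alarm' result is 0.932/0.14 = 6.6571.
Alice: prior odds 0.073/0.927 = 0.078749; posterior odds 0.52424; posterior probability 0.344.
Bob: prior odds 0.163/0.837 = 0.19474; posterior odds 1.2964; posterior probability 0.565.

Alice: 0.344; Bob: 0.565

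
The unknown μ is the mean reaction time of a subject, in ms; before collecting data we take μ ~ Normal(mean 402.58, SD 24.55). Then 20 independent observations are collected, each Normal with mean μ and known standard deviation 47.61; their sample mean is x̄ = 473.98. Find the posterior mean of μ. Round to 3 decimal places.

Prior precision 1/τ₀² = 1/24.55² = 0.00165919; data precision n/σ² = 20/47.61² = 0.00882335.
Posterior precision = 0.00165919 + 0.00882335 = 0.0104825.
Posterior mean = (0.00165919·402.58 + 0.00882335·473.98) / 0.0104825 = 462.679.

Posterior mean ≈ 462.679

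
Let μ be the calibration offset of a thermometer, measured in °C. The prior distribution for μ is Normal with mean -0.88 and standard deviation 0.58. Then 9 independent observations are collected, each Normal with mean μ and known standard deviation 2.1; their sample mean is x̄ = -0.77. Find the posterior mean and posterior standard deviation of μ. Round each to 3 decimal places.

Posterior mean ≈ -0.835; posterior SD ≈ 0.447

With known σ, the Normal prior is conjugate. Weight on the data is w = (n/σ²)/(n/σ² + 1/τ₀²) = 2.04082/(2.04082+2.97265) = 0.40707.
Posterior mean = w·x̄ + (1−w)·μ₀ = 0.40707·-0.77 + 0.59293·-0.88 = -0.835. Posterior variance = 1/(2.04082+2.97265) = 0.199463, so SD = 0.447.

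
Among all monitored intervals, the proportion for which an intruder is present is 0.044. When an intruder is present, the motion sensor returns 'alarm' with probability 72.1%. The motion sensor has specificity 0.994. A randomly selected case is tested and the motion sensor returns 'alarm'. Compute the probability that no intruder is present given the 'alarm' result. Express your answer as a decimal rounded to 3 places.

Let H be the event that an intruder is present. P(H) = 0.044, so P(¬H) = 0.956. With E the 'alarm' result, P(E|H) = 0.721 and P(E|¬H) = 0.006.
P(E) = 0.721·0.044 + 0.006·0.956 = 0.031724 + 0.0057360 = 0.037460.
By Bayes' theorem, P(H|E) = 0.031724 / 0.037460 = 0.847. Hence P(¬H|E) = 1 − 0.847 = 0.153.

P(¬H | E) ≈ 0.153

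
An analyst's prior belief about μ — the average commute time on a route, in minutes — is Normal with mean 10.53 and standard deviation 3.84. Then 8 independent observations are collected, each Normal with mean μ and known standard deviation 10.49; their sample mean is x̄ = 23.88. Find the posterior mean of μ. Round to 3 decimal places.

Posterior mean ≈ 17.437

Prior precision 1/τ₀² = 1/3.84² = 0.0678168; data precision n/σ² = 8/10.49² = 0.0727008.
Posterior precision = 0.0678168 + 0.0727008 = 0.140518.
Posterior mean = (0.0678168·10.53 + 0.0727008·23.88) / 0.140518 = 17.437.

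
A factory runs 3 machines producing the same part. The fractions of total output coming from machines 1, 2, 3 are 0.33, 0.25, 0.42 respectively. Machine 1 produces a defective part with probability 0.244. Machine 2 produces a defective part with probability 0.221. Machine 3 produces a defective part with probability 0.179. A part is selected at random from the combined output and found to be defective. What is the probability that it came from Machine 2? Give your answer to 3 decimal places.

Posterior probability ≈ 0.262

P(defective|M1) = 0.244; P(defective|M2) = 0.221; P(defective|M3) = 0.179.
Prior × likelihood for each source: 0.33·0.244=0.08052, 0.25·0.221=0.05525, 0.42·0.179=0.07518. Summing gives P(defective) = 0.21095.
P(Machine 2 | defective) = 0.05525 / 0.21095 = 0.262.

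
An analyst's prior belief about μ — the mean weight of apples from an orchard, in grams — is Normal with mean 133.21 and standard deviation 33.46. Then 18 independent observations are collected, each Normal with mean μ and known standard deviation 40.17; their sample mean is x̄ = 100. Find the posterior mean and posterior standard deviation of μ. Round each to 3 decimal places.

With known σ, the Normal prior is conjugate. Weight on the data is w = (n/σ²)/(n/σ² + 1/τ₀²) = 0.0111550/(0.0111550+0.00089320) = 0.92586.
Posterior mean = w·x̄ + (1−w)·μ₀ = 0.92586·100 + 0.074136·133.21 = 102.462. Posterior variance = 1/(0.0111550+0.00089320) = 83.0001, so SD = 9.110.

Posterior mean ≈ 102.462; posterior SD ≈ 9.110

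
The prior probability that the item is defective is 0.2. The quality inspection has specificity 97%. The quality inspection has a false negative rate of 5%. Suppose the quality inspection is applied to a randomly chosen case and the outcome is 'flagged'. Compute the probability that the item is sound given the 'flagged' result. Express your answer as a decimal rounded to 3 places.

Let H be the event that the item is defective. P(H) = 0.2, so P(¬H) = 0.8. With E the 'flagged' result, P(E|H) = 0.95 and P(E|¬H) = 0.03.
P(E) = 0.95·0.2 + 0.03·0.8 = 0.19000 + 0.024000 = 0.21400.
By Bayes' theorem, P(H|E) = 0.19000 / 0.21400 = 0.888. Hence P(¬H|E) = 1 − 0.888 = 0.112.

P(¬H | E) ≈ 0.112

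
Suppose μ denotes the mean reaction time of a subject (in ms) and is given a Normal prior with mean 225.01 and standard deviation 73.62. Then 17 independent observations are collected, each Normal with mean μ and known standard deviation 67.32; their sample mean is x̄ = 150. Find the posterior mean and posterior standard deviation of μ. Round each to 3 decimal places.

Posterior mean ≈ 153.517; posterior SD ≈ 15.940

With known σ, the Normal prior is conjugate. Weight on the data is w = (n/σ²)/(n/σ² + 1/τ₀²) = 0.00375112/(0.00375112+0.00018451) = 0.95312.
Posterior mean = w·x̄ + (1−w)·μ₀ = 0.95312·150 + 0.046881·225.01 = 153.517. Posterior variance = 1/(0.00375112+0.00018451) = 254.089, so SD = 15.940.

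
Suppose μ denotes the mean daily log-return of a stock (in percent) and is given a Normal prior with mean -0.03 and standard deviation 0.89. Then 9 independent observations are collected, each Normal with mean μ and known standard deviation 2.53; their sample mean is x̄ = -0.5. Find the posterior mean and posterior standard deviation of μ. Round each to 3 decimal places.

Posterior mean ≈ -0.278; posterior SD ≈ 0.612

Prior precision 1/τ₀² = 1/0.89² = 1.26247; data precision n/σ² = 9/2.53² = 1.40605.
Posterior precision = 1.26247 + 1.40605 = 2.66852, giving posterior SD = 1/√2.66852 = 0.612.
Posterior mean = (1.26247·-0.03 + 1.40605·-0.5) / 2.66852 = -0.278.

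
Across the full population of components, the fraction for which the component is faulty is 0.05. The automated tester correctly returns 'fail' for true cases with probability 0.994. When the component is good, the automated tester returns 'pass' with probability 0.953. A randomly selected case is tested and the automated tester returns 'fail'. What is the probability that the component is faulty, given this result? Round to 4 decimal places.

P(H | E) ≈ 0.5268

Let H be the event that the component is faulty. P(H) = 0.05, so P(¬H) = 0.95. With E the 'fail' result, P(E|H) = 0.994 and P(E|¬H) = 0.047.
P(E) = 0.994·0.05 + 0.047·0.95 = 0.049700 + 0.044650 = 0.094350.
By Bayes' theorem, P(H|E) = 0.049700 / 0.094350 = 0.5268.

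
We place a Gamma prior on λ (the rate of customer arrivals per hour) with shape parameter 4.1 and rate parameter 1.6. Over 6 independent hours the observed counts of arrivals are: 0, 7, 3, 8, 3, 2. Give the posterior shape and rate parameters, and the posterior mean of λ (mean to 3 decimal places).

Posterior: Gamma(shape=27.1, rate=7.6); mean ≈ 3.566

The Poisson likelihood adds the total count to the shape and the number of exposure periods to the rate. Here ∑xᵢ = 23 and n = 6, so shape 4.1→27.1 and rate 1.6→7.6.
E[λ | data] = 27.1/7.6 = 3.566.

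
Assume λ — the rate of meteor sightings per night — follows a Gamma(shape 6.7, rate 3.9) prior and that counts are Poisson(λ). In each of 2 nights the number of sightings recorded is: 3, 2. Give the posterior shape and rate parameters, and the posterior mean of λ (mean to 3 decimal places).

Posterior: Gamma(shape=11.7, rate=5.9); mean ≈ 1.983

The Poisson likelihood adds the total count to the shape and the number of exposure periods to the rate. Here ∑xᵢ = 5 and n = 2, so shape 6.7→11.7 and rate 3.9→5.9.
Posterior mean = shape/rate = 11.7/5.9 = 1.983.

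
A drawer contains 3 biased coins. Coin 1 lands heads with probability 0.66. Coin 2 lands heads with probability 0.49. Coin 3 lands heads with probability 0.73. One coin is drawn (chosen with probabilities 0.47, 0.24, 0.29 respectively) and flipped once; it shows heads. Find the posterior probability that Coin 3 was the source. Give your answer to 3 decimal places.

Posterior probability ≈ 0.331

Tabulate prior·likelihood by source: [1] prior 0.47, lik 0.66, product 0.3102; [2] prior 0.24, lik 0.49, product 0.1176; [3] prior 0.29, lik 0.73, product 0.2117.
Normalizing constant = 0.63950; the posterior for Coin 3 is its product over the sum, 0.2117/0.63950 = 0.331.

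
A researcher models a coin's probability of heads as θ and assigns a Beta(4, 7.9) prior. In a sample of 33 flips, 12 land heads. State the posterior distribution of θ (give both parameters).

The binomial likelihood is conjugate to the Beta prior: with 12 successes and 21 failures, the posterior is Beta(4+12, 7.9+21) = Beta(16, 28.9).

Posterior: Beta(16, 28.9)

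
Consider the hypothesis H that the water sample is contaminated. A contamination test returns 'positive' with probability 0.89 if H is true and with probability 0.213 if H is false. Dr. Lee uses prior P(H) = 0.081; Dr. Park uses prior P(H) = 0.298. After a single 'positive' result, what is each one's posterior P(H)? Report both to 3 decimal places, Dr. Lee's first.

Dr. Lee: 0.269; Dr. Park: 0.639

P('+'|H) = 0.89, P('+'|¬H) = 0.213.
Dr. Lee: numerator 0.89·0.081 = 0.072090; evidence = 0.072090+0.213·0.919 = 0.26784; posterior = 0.269.
Dr. Park: numerator 0.89·0.298 = 0.26522; evidence = 0.26522+0.213·0.702 = 0.41475; posterior = 0.639.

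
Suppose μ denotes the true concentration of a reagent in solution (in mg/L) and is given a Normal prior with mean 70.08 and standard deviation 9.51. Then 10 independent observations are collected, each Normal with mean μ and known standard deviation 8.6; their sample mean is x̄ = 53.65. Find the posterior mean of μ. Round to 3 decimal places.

Posterior mean ≈ 54.892

Prior precision 1/τ₀² = 1/9.51² = 0.0110570; data precision n/σ² = 10/8.6² = 0.135208.
Posterior precision = 0.0110570 + 0.135208 = 0.146265.
Posterior mean = (0.0110570·70.08 + 0.135208·53.65) / 0.146265 = 54.892.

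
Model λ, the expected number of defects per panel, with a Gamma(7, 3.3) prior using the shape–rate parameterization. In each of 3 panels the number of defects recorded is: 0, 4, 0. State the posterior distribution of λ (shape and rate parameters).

The Poisson likelihood adds the total count to the shape and the number of exposure periods to the rate. Here ∑xᵢ = 4 and n = 3, so shape 7→11 and rate 3.3→6.3.

Posterior: Gamma(shape=11, rate=6.3)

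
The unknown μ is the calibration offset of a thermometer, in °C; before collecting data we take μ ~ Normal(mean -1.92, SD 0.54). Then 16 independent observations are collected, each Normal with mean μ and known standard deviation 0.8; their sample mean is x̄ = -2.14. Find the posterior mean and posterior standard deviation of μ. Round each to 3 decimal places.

Prior precision 1/τ₀² = 1/0.54² = 3.42936; data precision n/σ² = 16/0.8² = 25.0000.
Posterior precision = 3.42936 + 25.0000 = 28.4294, giving posterior SD = 1/√28.4294 = 0.188.
Posterior mean = (3.42936·-1.92 + 25.0000·-2.14) / 28.4294 = -2.113.

Posterior mean ≈ -2.113; posterior SD ≈ 0.188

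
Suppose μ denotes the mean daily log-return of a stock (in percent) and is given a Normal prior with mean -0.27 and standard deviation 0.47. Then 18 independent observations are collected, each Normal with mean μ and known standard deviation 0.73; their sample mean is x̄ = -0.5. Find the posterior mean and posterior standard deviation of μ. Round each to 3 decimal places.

Prior precision 1/τ₀² = 1/0.47² = 4.52694; data precision n/σ² = 18/0.73² = 33.7774.
Posterior precision = 4.52694 + 33.7774 = 38.3044, giving posterior SD = 1/√38.3044 = 0.162.
Posterior mean = (4.52694·-0.27 + 33.7774·-0.5) / 38.3044 = -0.473.

Posterior mean ≈ -0.473; posterior SD ≈ 0.162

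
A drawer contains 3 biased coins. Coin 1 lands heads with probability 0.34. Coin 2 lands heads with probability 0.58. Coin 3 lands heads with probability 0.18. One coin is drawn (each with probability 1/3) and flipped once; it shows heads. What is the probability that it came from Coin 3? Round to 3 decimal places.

P(heads|C1) = 0.34; P(heads|C2) = 0.58; P(heads|C3) = 0.18.
Prior × likelihood for each source: 0.333333·0.34=0.1133, 0.333333·0.58=0.1933, 0.333333·0.18=0.06000. Summing gives P(heads) = 0.36667.
P(Coin 3 | heads) = 0.06000 / 0.36667 = 0.164.

Posterior probability ≈ 0.164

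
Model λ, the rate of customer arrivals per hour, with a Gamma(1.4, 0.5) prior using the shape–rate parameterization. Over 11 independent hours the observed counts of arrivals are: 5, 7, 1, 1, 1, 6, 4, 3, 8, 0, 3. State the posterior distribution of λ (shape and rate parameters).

Total count ∑xᵢ = 39 over n = 11 hours.
Gamma is conjugate to the Poisson likelihood: posterior is Gamma(shape = 1.4+39 = 40.4, rate = 0.5+11 = 11.5).

Posterior: Gamma(shape=40.4, rate=11.5)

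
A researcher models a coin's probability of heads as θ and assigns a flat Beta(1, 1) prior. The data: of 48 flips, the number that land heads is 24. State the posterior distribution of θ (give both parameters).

Observing 24 successes and 24 failures updates Beta(1, 1) by adding the success and failure counts to the two shape parameters: α = 1+24 = 25, β = 1+24 = 25.

Posterior: Beta(25, 25)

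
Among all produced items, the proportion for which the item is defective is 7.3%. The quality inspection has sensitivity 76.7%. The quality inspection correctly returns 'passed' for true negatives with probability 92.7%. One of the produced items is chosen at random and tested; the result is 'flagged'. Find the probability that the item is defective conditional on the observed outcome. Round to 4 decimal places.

Let H be the event that the item is defective. P(H) = 0.073, so P(¬H) = 0.927. With E the 'flagged' result, P(E|H) = 0.767 and P(E|¬H) = 0.073.
P(E) = 0.767·0.073 + 0.073·0.927 = 0.055991 + 0.067671 = 0.12366.
By Bayes' theorem, P(H|E) = 0.055991 / 0.12366 = 0.4528.

P(H | E) ≈ 0.4528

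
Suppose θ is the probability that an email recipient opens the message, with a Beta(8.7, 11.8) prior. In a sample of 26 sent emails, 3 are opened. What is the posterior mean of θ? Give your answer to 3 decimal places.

The binomial likelihood is conjugate to the Beta prior: with 3 successes and 23 failures, the posterior is Beta(8.7+3, 11.8+23) = Beta(11.7, 34.8).
E[θ | data] = 11.7/(11.7+34.8) = 0.252.

Posterior mean ≈ 0.252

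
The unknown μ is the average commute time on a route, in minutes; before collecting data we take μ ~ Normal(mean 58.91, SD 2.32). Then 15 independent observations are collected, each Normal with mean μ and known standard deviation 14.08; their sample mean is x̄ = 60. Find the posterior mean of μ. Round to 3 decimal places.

Posterior mean ≈ 59.225

With known σ, the Normal prior is conjugate. Weight on the data is w = (n/σ²)/(n/σ² + 1/τ₀²) = 0.0756634/(0.0756634+0.185791) = 0.28939.
Posterior mean = w·x̄ + (1−w)·μ₀ = 0.28939·60 + 0.71061·58.91 = 59.225.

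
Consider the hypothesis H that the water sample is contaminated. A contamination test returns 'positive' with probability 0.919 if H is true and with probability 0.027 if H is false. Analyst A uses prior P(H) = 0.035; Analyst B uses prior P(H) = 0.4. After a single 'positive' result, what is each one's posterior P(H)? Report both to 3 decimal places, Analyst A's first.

P('+'|H) = 0.919, P('+'|¬H) = 0.027.
Analyst A: numerator 0.919·0.035 = 0.032165; evidence = 0.032165+0.027·0.965 = 0.058220; posterior = 0.552.
Analyst B: numerator 0.919·0.4 = 0.36760; evidence = 0.36760+0.027·0.6 = 0.38380; posterior = 0.958.

Analyst A: 0.552; Analyst B: 0.958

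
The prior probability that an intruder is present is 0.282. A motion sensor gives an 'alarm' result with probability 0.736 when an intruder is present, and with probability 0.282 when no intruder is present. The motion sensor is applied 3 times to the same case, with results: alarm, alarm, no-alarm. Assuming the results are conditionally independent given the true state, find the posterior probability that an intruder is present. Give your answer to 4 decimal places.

Let H be the event that an intruder is present; start with P(H) = 0.282. P('alarm'|H) = 0.736, P('alarm'|¬H) = 0.282.
Update on result 1 ('alarm'): P(H) ← 0.736·0.2820 / (0.736·0.2820 + 0.282·0.7180) = 0.20755/0.41003 = 0.5062.
Update on result 2 ('alarm'): P(H) ← 0.736·0.5062 / (0.736·0.5062 + 0.282·0.4938) = 0.37256/0.51181 = 0.7279.
Update on result 3 ('no-alarm'): P(H) ← 0.264·0.7279 / (0.264·0.7279 + 0.718·0.2721) = 0.19217/0.38753 = 0.4959.

Posterior P(H) ≈ 0.4959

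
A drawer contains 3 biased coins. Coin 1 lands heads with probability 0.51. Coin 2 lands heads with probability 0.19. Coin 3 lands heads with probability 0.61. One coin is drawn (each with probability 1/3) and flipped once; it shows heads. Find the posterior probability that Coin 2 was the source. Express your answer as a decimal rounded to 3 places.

Posterior probability ≈ 0.145

P(heads|C1) = 0.51; P(heads|C2) = 0.19; P(heads|C3) = 0.61.
Prior × likelihood for each source: 0.333333·0.51=0.1700, 0.333333·0.19=0.06333, 0.333333·0.61=0.2033. Summing gives P(heads) = 0.43667.
P(Coin 2 | heads) = 0.06333 / 0.43667 = 0.145.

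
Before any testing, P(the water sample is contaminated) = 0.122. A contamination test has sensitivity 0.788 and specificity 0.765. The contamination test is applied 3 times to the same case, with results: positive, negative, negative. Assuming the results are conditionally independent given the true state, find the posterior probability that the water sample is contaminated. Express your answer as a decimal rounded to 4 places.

Posterior P(H) ≈ 0.0345

With H the event that the water sample is contaminated, the joint likelihood of the observed sequence is P(data|H) = 0.788·0.212·0.212 = 0.035416 and P(data|¬H) = 0.235·0.765·0.765 = 0.13753.
Bayes: P(H|data) = 0.122·0.035416 / (0.122·0.035416 + 0.878·0.13753) = 0.0043207/0.12507 = 0.0345.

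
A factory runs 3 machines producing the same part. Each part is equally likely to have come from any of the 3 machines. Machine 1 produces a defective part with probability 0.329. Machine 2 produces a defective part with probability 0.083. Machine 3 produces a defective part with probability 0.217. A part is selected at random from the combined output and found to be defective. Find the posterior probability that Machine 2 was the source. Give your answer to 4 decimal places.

P(defective|M1) = 0.329; P(defective|M2) = 0.083; P(defective|M3) = 0.217.
Prior × likelihood for each source: 0.333333·0.329=0.1097, 0.333333·0.083=0.02767, 0.333333·0.217=0.07233. Summing gives P(defective) = 0.20967.
P(Machine 2 | defective) = 0.02767 / 0.20967 = 0.1320.

Posterior probability ≈ 0.1320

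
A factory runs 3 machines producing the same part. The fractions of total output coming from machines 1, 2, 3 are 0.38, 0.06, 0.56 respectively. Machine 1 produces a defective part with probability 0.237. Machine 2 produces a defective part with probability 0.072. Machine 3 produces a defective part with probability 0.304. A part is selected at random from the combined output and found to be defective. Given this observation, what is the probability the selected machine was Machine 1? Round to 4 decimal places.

Posterior probability ≈ 0.3403

Tabulate prior·likelihood by source: [1] prior 0.38, lik 0.237, product 0.09006; [2] prior 0.06, lik 0.072, product 0.004320; [3] prior 0.56, lik 0.304, product 0.1702.
Normalizing constant = 0.26462; the posterior for Machine 1 is its product over the sum, 0.09006/0.26462 = 0.3403.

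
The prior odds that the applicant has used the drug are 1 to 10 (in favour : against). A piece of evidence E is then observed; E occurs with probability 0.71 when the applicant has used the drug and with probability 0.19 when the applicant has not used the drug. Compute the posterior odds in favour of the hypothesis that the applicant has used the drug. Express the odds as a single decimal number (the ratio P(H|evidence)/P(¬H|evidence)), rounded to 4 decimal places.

Posterior odds ≈ 0.3737

Prior odds = 1/10 = 0.10000. In log-odds, ln(0.10000) = -2.3026.
Add log likelihood ratio: ln(3.7368) = 1.3182.
Posterior log-odds = -0.98434, so posterior odds = exp(-0.98434) = 0.37368.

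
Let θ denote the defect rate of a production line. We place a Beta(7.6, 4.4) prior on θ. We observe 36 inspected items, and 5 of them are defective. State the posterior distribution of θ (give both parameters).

Posterior: Beta(12.6, 35.4)

Observing 5 successes and 31 failures updates Beta(7.6, 4.4) by adding the success and failure counts to the two shape parameters: α = 7.6+5 = 12.6, β = 4.4+31 = 35.4.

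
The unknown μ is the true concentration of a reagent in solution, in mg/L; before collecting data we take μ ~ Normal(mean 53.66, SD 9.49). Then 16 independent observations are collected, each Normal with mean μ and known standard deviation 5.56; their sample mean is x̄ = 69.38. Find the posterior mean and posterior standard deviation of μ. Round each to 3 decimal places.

Posterior mean ≈ 69.050; posterior SD ≈ 1.375

Prior precision 1/τ₀² = 1/9.49² = 0.0111037; data precision n/σ² = 16/5.56² = 0.517572.
Posterior precision = 0.0111037 + 0.517572 = 0.528675, giving posterior SD = 1/√0.528675 = 1.375.
Posterior mean = (0.0111037·53.66 + 0.517572·69.38) / 0.528675 = 69.050.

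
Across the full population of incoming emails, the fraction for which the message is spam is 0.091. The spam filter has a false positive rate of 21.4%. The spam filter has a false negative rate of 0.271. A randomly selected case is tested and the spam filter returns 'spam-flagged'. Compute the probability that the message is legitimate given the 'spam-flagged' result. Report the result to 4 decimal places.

P(¬H | E) ≈ 0.7457

Let H be the event that the message is spam. P(H) = 0.091, so P(¬H) = 0.909. With E the 'spam-flagged' result, P(E|H) = 0.729 and P(E|¬H) = 0.214.
P(E) = 0.729·0.091 + 0.214·0.909 = 0.066339 + 0.19453 = 0.26087.
By Bayes' theorem, P(H|E) = 0.066339 / 0.26087 = 0.2543. Hence P(¬H|E) = 1 − 0.2543 = 0.7457.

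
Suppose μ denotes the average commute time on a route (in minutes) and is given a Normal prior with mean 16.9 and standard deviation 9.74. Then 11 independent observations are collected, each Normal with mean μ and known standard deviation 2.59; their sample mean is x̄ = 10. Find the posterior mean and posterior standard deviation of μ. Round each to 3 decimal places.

Posterior mean ≈ 10.044; posterior SD ≈ 0.778

With known σ, the Normal prior is conjugate. Weight on the data is w = (n/σ²)/(n/σ² + 1/τ₀²) = 1.63981/(1.63981+0.0105410) = 0.99361.
Posterior mean = w·x̄ + (1−w)·μ₀ = 0.99361·10 + 0.0063871·16.9 = 10.044. Posterior variance = 1/(1.63981+0.0105410) = 0.605932, so SD = 0.778.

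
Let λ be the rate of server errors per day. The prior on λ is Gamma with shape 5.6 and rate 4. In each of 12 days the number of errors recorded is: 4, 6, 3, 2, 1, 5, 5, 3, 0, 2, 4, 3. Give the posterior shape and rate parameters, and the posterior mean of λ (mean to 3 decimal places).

Posterior: Gamma(shape=43.6, rate=16); mean ≈ 2.725

Total count ∑xᵢ = 38 over n = 12 days.
Gamma is conjugate to the Poisson likelihood: posterior is Gamma(shape = 5.6+38 = 43.6, rate = 4+12 = 16).
Posterior mean = shape/rate = 43.6/16 = 2.725.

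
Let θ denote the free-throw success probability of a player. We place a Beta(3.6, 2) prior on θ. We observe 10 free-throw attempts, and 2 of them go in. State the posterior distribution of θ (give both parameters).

The binomial likelihood is conjugate to the Beta prior: with 2 successes and 8 failures, the posterior is Beta(3.6+2, 2+8) = Beta(5.6, 10).

Posterior: Beta(5.6, 10)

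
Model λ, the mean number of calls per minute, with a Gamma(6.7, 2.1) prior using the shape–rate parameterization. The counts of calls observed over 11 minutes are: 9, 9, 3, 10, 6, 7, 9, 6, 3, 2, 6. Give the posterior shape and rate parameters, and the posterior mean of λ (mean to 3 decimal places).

Posterior: Gamma(shape=76.7, rate=13.1); mean ≈ 5.855

The Poisson likelihood adds the total count to the shape and the number of exposure periods to the rate. Here ∑xᵢ = 70 and n = 11, so shape 6.7→76.7 and rate 2.1→13.1.
E[λ | data] = 76.7/13.1 = 5.855.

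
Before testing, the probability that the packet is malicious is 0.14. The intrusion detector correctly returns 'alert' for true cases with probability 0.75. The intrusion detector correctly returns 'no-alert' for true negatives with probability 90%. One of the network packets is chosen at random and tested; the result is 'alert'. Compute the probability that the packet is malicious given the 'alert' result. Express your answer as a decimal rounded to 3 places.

P(H | E) ≈ 0.550

Let H be the event that the packet is malicious. P(H) = 0.14, so P(¬H) = 0.86. With E the 'alert' result, P(E|H) = 0.75 and P(E|¬H) = 0.1.
P(E) = 0.75·0.14 + 0.1·0.86 = 0.10500 + 0.086000 = 0.19100.
By Bayes' theorem, P(H|E) = 0.10500 / 0.19100 = 0.550.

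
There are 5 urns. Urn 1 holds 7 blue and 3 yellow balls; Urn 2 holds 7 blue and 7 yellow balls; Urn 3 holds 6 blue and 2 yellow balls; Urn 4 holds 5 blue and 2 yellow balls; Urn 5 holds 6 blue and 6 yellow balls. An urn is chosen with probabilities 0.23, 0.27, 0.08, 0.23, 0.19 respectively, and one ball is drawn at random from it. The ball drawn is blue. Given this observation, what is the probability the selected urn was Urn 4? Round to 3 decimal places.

Posterior probability ≈ 0.267

Tabulate prior·likelihood by source: [1] prior 0.23, lik 0.7, product 0.1610; [2] prior 0.27, lik 0.5, product 0.1350; [3] prior 0.08, lik 0.75, product 0.06000; [4] prior 0.23, lik 0.7143, product 0.1643; [5] prior 0.19, lik 0.5, product 0.09500.
Normalizing constant = 0.61529; the posterior for Urn 4 is its product over the sum, 0.1643/0.61529 = 0.267.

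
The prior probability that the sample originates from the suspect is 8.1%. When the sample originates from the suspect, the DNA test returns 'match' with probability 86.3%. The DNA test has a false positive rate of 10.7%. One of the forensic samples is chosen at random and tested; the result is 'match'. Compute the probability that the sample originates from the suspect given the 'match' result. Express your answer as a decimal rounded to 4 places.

Let H be the event that the sample originates from the suspect. P(H) = 0.081, so P(¬H) = 0.919. With E the 'match' result, P(E|H) = 0.863 and P(E|¬H) = 0.107.
P(E) = 0.863·0.081 + 0.107·0.919 = 0.069903 + 0.098333 = 0.16824.
By Bayes' theorem, P(H|E) = 0.069903 / 0.16824 = 0.4155.

P(H | E) ≈ 0.4155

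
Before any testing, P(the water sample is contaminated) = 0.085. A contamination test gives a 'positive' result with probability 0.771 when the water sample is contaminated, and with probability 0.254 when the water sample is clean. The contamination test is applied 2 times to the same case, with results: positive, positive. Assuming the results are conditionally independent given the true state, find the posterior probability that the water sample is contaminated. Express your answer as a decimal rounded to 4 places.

With H the event that the water sample is contaminated, the joint likelihood of the observed sequence is P(data|H) = 0.771·0.771 = 0.59444 and P(data|¬H) = 0.254·0.254 = 0.064516.
Bayes: P(H|data) = 0.085·0.59444 / (0.085·0.59444 + 0.915·0.064516) = 0.050527/0.10956 = 0.4612.

Posterior P(H) ≈ 0.4612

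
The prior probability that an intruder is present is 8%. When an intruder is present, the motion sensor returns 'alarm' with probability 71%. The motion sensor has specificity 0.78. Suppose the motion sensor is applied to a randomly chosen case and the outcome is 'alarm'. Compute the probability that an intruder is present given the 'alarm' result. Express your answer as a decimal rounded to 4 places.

Write H for 'an intruder is present'. Prior odds H:¬H = 0.08/0.92 = 0.086957. For the 'alarm' outcome, the likelihood ratio is 0.71/0.22 = 3.2273.
Posterior odds = 0.086957 × 3.2273 = 0.28063, so P(H|E) = 0.28063/(1+0.28063) = 0.2191.

P(H | E) ≈ 0.2191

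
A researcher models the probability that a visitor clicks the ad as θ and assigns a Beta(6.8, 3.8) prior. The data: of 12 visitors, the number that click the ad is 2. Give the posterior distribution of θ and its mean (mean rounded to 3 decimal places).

Observing 2 successes and 10 failures updates Beta(6.8, 3.8) by adding the success and failure counts to the two shape parameters: α = 6.8+2 = 8.8, β = 3.8+10 = 13.8.
E[θ | data] = 8.8/(8.8+13.8) = 0.389.

Posterior: Beta(8.8, 13.8); mean ≈ 0.389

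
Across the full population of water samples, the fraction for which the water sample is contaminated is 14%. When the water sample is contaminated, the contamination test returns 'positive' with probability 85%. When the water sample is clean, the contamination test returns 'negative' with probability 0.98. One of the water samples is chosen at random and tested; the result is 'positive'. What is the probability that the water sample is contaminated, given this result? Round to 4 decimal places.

Write H for 'the water sample is contaminated'. Prior odds H:¬H = 0.14/0.86 = 0.16279. For the 'positive' outcome, the likelihood ratio is 0.85/0.02 = 42.500.
Posterior odds = 0.16279 × 42.500 = 6.9186, so P(H|E) = 6.9186/(1+6.9186) = 0.8737.

P(H | E) ≈ 0.8737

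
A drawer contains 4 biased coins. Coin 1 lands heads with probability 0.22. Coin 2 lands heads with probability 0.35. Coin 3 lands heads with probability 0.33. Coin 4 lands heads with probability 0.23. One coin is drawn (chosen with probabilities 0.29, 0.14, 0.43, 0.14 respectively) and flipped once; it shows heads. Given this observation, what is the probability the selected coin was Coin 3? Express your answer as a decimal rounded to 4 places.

Posterior probability ≈ 0.4946

P(heads|C1) = 0.22; P(heads|C2) = 0.35; P(heads|C3) = 0.33; P(heads|C4) = 0.23.
Prior × likelihood for each source: 0.29·0.22=0.06380, 0.14·0.35=0.04900, 0.43·0.33=0.1419, 0.14·0.23=0.03220. Summing gives P(heads) = 0.28690.
P(Coin 3 | heads) = 0.1419 / 0.28690 = 0.4946.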